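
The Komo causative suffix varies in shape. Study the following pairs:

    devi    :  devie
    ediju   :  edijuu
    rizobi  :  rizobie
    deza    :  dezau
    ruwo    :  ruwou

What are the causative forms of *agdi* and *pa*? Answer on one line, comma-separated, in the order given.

agdie, pau

The suffix is conditioned by the last vowel: -e when the last vowel of the stem is a front vowel (*devi*, *rizobi*); -u when the last vowel of the stem is a back vowel (*ediju*, *deza*, *ruwo*).
*agdi* — last vowel /i/ (a front vowel) → -e → *agdie*.
The last vowel of *pa* is /a/, which is a back vowel, so the suffix is -u, giving *pau*.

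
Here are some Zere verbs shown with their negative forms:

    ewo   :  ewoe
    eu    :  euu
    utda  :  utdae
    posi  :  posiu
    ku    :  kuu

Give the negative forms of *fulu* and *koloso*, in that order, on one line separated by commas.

The alternation tracks the last vowel of the stem — -u when the last vowel of the stem is a high vowel (*eu*, *posi*, *ku*); -e when the last vowel of the stem is a non-high vowel (*ewo*, *utda*).
*fulu* — last vowel /u/ (a high vowel) → -u → *fuluu*.
Since the last vowel of *koloso* is /o/ (a non-high vowel), it takes -e, giving *kolosoe*.

fuluu, kolosoe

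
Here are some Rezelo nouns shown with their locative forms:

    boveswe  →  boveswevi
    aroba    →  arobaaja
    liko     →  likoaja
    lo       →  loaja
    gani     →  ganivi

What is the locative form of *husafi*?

husafivi

The pattern is front/back vowel harmony: -vi when the last vowel of the stem is a front vowel (*boveswe*, *gani*); -aja when the last vowel of the stem is a back vowel (*aroba*, *liko*, *lo*).
*husafi* — last vowel /i/ (a front vowel) → -vi → *husafivi*.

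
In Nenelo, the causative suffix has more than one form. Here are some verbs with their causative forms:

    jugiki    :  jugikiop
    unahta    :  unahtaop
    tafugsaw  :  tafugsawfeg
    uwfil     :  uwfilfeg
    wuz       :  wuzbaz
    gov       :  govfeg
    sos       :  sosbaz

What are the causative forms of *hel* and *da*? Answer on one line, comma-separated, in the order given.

helfeg, daop

Looking at the final sound of each stem: -baz when the stem ends in a sibilant (*wuz*, *sos*); -feg when the stem ends in a non-sibilant consonant (*tafugsaw*, *uwfil*, *gov*); -op when the stem ends in a vowel (*jugiki*, *unahta*).
*hel* — final sound /l/ (a non-sibilant consonant) → -feg → *helfeg*.
*da*: final sound = /a/, a vowel → -op → *daop*.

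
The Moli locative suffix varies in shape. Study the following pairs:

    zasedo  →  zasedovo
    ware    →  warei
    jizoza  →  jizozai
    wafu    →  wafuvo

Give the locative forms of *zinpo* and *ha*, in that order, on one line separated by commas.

zinpovo, hai

The suffix is conditioned by the last vowel: -vo when the last vowel of the stem is a rounded vowel (*zasedo*, *wafu*); -i when the last vowel of the stem is an unrounded vowel (*ware*, *jizoza*).
The last vowel of *zinpo* is /o/, which is a rounded vowel, so the suffix is -vo, giving *zinpovo*.
Since the last vowel of *ha* is /a/ (an unrounded vowel), it takes -i, giving *hai*.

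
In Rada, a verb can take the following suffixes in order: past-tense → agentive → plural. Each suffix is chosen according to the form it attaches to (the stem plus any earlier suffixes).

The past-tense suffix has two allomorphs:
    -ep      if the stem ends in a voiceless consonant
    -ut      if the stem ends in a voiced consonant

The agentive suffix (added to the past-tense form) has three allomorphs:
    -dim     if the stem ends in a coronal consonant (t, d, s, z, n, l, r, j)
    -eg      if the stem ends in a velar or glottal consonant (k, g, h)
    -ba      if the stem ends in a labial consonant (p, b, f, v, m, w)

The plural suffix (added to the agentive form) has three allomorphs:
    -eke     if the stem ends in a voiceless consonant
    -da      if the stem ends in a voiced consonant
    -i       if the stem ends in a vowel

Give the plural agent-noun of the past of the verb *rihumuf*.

*rihumuf* — final consonant /f/ (voiceless) → -ep → *rihumufep*.
The final consonant of the past-tense form *rihumufep* is /p/, which is labial, so the agentive suffix is -ba, giving *rihumufepba*.
The agentive form *rihumufepba*: final sound = /a/, a vowel → -i → *rihumufepbai*.

rihumufepbai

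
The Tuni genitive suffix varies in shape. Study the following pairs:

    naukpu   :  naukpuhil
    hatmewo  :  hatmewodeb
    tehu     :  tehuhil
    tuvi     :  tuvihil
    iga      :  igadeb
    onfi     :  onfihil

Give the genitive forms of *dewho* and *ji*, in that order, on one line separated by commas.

dewhodeb, jihil

The pattern is height harmony: -hil when the last vowel of the stem is a high vowel (*naukpu*, *tehu*, *tuvi*, *onfi*); -deb when the last vowel of the stem is a non-high vowel (*hatmewo*, *iga*).
The last vowel of *dewho* is /o/, which is a non-high vowel, so the suffix is -deb, giving *dewhodeb*.
Since the last vowel of *ji* is /i/ (a high vowel), it takes -hil, giving *jihil*.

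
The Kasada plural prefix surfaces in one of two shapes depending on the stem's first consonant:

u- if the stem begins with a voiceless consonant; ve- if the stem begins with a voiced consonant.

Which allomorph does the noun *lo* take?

ve-

*lo* — first consonant /l/ (voiced) → ve-.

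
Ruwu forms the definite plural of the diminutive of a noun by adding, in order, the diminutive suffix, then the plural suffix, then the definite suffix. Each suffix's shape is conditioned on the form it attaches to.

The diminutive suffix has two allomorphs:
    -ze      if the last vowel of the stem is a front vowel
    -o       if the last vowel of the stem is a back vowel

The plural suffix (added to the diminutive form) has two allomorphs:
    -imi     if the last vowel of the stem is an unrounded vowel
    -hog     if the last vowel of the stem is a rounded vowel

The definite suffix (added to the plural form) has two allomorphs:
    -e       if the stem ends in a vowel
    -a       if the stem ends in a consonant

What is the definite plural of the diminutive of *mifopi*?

The last vowel of *mifopi* is /i/, which is a front vowel, so the diminutive suffix is -ze, giving *mifopize*.
Since the last vowel of the diminutive form *mifopize* is /e/ (an unrounded vowel), it takes -imi, giving *mifopizeimi*.
The final sound of the plural form *mifopizeimi* is /i/, which is a vowel, so the definite suffix is -e, giving *mifopizeimie*.

mifopizeimie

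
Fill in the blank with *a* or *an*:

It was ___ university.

a

The indefinite article is chosen by the initial *sound* of the following word, not its spelling.
*university* begins with the sound /juː/ (u pronounced /juː/) — a consonant sound.
So the article is *a*: It was a university.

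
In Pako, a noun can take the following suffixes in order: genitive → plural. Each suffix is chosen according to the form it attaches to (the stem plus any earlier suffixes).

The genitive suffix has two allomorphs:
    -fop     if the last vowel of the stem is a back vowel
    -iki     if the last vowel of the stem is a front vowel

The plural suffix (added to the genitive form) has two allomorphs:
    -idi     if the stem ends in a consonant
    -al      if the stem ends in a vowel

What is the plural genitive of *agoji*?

agojiikial

Since the last vowel of *agoji* is /i/ (a front vowel), it takes -iki, giving *agojiiki*.
The genitive form *agojiiki*: final sound = /i/, a vowel → -al → *agojiikial*.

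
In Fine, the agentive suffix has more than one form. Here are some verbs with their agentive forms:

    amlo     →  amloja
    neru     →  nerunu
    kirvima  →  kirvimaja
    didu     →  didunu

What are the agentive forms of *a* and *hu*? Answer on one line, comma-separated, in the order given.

aja, hunu

The suffix is conditioned by the last vowel: -nu when the last vowel of the stem is a high vowel (*neru*, *didu*); -ja when the last vowel of the stem is a non-high vowel (*amlo*, *kirvima*).
Since the last vowel of *a* is /a/ (a non-high vowel), it takes -ja, giving *aja*.
*hu*: last vowel = /u/, a high vowel → -nu → *hunu*.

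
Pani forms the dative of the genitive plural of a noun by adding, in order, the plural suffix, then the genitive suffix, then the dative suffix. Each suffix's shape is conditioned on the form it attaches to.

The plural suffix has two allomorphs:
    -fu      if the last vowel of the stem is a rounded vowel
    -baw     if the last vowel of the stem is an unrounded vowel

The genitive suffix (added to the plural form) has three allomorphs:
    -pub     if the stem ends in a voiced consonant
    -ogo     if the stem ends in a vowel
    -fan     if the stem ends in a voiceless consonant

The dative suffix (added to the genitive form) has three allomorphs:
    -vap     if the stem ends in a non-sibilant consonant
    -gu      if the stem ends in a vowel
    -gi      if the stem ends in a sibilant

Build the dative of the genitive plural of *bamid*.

*bamid* — last vowel /i/ (an unrounded vowel) → -baw → *bamidbaw*.
The plural form *bamidbaw*: final sound = /w/, a voiced consonant → -pub → *bamidbawpub*.
The genitive form *bamidbawpub*: final sound = /b/, a non-sibilant consonant → -vap → *bamidbawpubvap*.

bamidbawpubvap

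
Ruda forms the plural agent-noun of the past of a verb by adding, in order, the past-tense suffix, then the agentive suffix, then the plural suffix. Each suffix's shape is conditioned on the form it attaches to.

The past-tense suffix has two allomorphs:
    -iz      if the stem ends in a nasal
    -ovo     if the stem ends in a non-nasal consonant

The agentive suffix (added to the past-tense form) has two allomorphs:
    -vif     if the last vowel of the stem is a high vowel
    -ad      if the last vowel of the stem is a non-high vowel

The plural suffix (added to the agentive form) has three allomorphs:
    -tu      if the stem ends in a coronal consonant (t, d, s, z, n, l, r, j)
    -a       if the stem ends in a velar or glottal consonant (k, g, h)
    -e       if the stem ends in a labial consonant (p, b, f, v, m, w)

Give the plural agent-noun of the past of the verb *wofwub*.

wofwubovoadtu

*wofwub*: final consonant = /b/, non-nasal → -ovo → *wofwubovo*.
The past-tense form *wofwubovo* — last vowel /o/ (a non-high vowel) → -ad → *wofwubovoad*.
The agentive form *wofwubovoad*: final consonant = /d/, coronal → -tu → *wofwubovoadtu*.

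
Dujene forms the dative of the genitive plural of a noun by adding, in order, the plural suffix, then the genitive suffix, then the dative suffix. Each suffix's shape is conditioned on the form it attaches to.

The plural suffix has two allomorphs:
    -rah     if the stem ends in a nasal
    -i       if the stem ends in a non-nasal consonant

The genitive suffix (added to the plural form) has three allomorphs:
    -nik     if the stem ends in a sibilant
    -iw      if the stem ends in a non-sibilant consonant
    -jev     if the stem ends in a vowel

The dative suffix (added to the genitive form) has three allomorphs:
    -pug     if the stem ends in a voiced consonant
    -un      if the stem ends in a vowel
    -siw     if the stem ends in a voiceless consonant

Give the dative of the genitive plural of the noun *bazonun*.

*bazonun* — final consonant /n/ (a nasal) → -rah → *bazonunrah*.
The final sound of the plural form *bazonunrah* is /h/, which is a non-sibilant consonant, so the genitive suffix is -iw, giving *bazonunrahiw*.
The final sound of the genitive form *bazonunrahiw* is /w/, which is a voiced consonant, so the dative suffix is -pug, giving *bazonunrahiwpug*.

bazonunrahiwpug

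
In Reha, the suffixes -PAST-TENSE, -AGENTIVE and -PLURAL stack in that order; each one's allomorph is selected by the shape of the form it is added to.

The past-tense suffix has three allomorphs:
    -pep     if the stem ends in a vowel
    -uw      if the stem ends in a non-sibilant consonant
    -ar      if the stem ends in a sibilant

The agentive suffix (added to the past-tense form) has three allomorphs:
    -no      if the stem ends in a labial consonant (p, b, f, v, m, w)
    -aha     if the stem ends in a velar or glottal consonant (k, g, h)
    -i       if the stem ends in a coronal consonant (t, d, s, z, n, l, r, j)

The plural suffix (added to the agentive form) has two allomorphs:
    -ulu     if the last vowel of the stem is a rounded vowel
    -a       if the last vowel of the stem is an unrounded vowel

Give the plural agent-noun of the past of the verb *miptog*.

*miptog*: final sound = /g/, a non-sibilant consonant → -uw → *miptoguw*.
The past-tense form *miptoguw* — final consonant /w/ (labial) → -no → *miptoguwno*.
Since the last vowel of the agentive form *miptoguwno* is /o/ (a rounded vowel), it takes -ulu, giving *miptoguwnoulu*.

miptoguwnoulu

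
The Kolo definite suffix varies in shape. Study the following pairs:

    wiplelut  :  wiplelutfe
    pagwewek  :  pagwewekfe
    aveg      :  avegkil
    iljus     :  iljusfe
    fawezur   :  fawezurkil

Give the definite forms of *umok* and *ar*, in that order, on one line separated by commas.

The suffix is conditioned by the final consonant: -fe when the stem ends in a voiceless consonant (*wiplelut*, *pagwewek*, *iljus*); -kil when the stem ends in a voiced consonant (*aveg*, *fawezur*).
*umok*: final consonant = /k/, voiceless → -fe → *umokfe*.
The final consonant of *ar* is /r/, which is voiced, so the suffix is -kil, giving *arkil*.

umokfe, arkil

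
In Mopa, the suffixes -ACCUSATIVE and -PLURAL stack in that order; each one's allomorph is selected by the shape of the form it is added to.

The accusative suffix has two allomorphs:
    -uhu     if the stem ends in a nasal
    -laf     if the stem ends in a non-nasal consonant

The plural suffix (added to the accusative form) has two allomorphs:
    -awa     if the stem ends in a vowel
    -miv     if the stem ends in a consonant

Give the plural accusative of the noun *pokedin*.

*pokedin* — final consonant /n/ (a nasal) → -uhu → *pokedinuhu*.
The final sound of the accusative form *pokedinuhu* is /u/, which is a vowel, so the plural suffix is -awa, giving *pokedinuhuawa*.

pokedinuhuawa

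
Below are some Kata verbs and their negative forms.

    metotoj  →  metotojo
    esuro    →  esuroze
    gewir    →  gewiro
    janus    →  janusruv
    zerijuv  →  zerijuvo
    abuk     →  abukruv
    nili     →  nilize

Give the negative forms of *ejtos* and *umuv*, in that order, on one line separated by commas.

The pattern is voicing of the final sound: -ruv when the stem ends in a voiceless consonant (*janus*, *abuk*); -o when the stem ends in a voiced consonant (*metotoj*, *gewir*, *zerijuv*); -ze when the stem ends in a vowel (*esuro*, *nili*).
The final sound of *ejtos* is /s/, which is a voiceless consonant, so the suffix is -ruv, giving *ejtosruv*.
Since the final sound of *umuv* is /v/ (a voiced consonant), it takes -o, giving *umuvo*.

ejtosruv, umuvo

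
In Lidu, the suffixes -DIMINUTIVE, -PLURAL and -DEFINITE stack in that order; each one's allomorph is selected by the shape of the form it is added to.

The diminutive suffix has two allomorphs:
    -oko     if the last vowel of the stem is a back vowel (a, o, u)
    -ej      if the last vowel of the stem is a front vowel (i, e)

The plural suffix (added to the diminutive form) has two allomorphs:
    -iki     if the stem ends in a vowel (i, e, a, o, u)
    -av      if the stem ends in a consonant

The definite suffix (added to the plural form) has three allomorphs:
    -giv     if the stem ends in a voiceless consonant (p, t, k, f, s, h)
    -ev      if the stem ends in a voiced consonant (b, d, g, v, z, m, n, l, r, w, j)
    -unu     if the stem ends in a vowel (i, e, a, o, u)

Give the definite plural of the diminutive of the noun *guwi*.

guwiejavev

*guwi* — last vowel /i/ (a front vowel) → -ej → *guwiej*.
The diminutive form *guwiej*: final sound = /j/, a consonant → -av → *guwiejav*.
Since the final sound of the plural form *guwiejav* is /v/ (a voiced consonant), it takes -ev, giving *guwiejavev*.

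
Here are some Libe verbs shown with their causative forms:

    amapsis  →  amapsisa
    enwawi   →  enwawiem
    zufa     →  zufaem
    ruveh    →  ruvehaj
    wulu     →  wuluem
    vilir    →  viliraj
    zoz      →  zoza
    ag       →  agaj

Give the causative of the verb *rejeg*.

rejegaj

The pattern is sibilance of the final sound: -a when the stem ends in a sibilant (*amapsis*, *zoz*); -aj when the stem ends in a non-sibilant consonant (*ruveh*, *vilir*, *ag*); -em when the stem ends in a vowel (*enwawi*, *zufa*, *wulu*).
*rejeg*: final sound = /g/, a non-sibilant consonant → -aj → *rejegaj*.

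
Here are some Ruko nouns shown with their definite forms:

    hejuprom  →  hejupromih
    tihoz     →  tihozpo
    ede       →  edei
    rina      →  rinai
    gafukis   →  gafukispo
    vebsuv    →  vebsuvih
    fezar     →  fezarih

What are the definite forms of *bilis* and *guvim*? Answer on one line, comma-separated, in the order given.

The pattern is sibilance of the final sound: -po when the stem ends in a sibilant (*tihoz*, *gafukis*); -ih when the stem ends in a non-sibilant consonant (*hejuprom*, *vebsuv*, *fezar*); -i when the stem ends in a vowel (*ede*, *rina*).
Since the final sound of *bilis* is /s/ (a sibilant), it takes -po, giving *bilispo*.
The final sound of *guvim* is /m/, which is a non-sibilant consonant, so the suffix is -ih, giving *guvimih*.

bilispo, guvimih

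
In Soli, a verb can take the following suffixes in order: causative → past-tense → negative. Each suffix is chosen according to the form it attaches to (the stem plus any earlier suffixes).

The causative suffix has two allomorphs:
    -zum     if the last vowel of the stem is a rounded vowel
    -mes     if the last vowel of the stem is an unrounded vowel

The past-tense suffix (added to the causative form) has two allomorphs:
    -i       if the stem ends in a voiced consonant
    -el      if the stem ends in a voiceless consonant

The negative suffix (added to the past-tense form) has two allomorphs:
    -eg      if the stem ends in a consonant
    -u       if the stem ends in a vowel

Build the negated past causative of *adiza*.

The last vowel of *adiza* is /a/, which is an unrounded vowel, so the causative suffix is -mes, giving *adizames*.
The causative form *adizames* — final consonant /s/ (voiceless) → -el → *adizamesel*.
Since the final sound of the past-tense form *adizamesel* is /l/ (a consonant), it takes -eg, giving *adizameseleg*.

adizameseleg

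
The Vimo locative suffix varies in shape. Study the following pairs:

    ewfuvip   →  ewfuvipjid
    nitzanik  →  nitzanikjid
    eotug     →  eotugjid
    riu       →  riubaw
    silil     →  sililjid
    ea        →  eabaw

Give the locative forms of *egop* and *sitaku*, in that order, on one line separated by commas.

egopjid, sitakubaw

The suffix is conditioned by the final sound: -jid when the stem ends in a consonant (*ewfuvip*, *nitzanik*, *eotug*, *silil*); -baw when the stem ends in a vowel (*riu*, *ea*).
*egop*: final sound = /p/, a consonant → -jid → *egopjid*.
Since the final sound of *sitaku* is /u/ (a vowel), it takes -baw, giving *sitakubaw*.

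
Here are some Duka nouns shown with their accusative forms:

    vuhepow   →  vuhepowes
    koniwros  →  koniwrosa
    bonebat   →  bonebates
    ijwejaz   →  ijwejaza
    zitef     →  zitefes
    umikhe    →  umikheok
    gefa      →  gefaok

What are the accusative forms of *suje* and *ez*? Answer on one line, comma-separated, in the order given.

sujeok, eza

The alternation tracks the final sound of the stem — -a when the stem ends in a sibilant (*koniwros*, *ijwejaz*); -es when the stem ends in a non-sibilant consonant (*vuhepow*, *bonebat*, *zitef*); -ok when the stem ends in a vowel (*umikhe*, *gefa*).
Since the final sound of *suje* is /e/ (a vowel), it takes -ok, giving *sujeok*.
*ez* — final sound /z/ (a sibilant) → -a → *eza*.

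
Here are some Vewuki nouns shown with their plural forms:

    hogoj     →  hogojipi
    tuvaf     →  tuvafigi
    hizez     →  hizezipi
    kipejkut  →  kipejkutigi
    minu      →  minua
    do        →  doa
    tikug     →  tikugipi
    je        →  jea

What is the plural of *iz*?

The pattern is voicing of the final sound: -igi when the stem ends in a voiceless consonant (*tuvaf*, *kipejkut*); -ipi when the stem ends in a voiced consonant (*hogoj*, *hizez*, *tikug*); -a when the stem ends in a vowel (*minu*, *do*, *je*).
*iz*: final sound = /z/, a voiced consonant → -ipi → *izipi*.

izipi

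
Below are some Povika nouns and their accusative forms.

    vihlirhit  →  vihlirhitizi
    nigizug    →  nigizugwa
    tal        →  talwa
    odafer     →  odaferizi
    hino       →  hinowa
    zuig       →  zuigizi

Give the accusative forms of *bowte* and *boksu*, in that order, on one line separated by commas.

Looking at the last vowel of each stem: -izi when the last vowel of the stem is a front vowel (*vihlirhit*, *odafer*, *zuig*); -wa when the last vowel of the stem is a back vowel (*nigizug*, *tal*, *hino*).
*bowte*: last vowel = /e/, a front vowel → -izi → *bowteizi*.
The last vowel of *boksu* is /u/, which is a back vowel, so the suffix is -wa, giving *boksuwa*.

bowteizi, boksuwa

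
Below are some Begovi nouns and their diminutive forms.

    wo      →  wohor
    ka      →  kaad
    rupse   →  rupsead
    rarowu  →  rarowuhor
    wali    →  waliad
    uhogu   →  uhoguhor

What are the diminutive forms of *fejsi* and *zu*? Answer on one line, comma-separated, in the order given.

Looking at the last vowel of each stem: -hor when the last vowel of the stem is a rounded vowel (*wo*, *rarowu*, *uhogu*); -ad when the last vowel of the stem is an unrounded vowel (*ka*, *rupse*, *wali*).
*fejsi* — last vowel /i/ (an unrounded vowel) → -ad → *fejsiad*.
*zu*: last vowel = /u/, a rounded vowel → -hor → *zuhor*.

fejsiad, zuhor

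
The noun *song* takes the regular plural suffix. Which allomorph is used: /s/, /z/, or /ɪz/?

/z/

The stem *song* ends in a voiced non-sibilant sound.
The plural suffix surfaces as /ɪz/ after sibilants, /s/ after other voiceless consonants, and /z/ after other voiced sounds.
So the plural -s on *song* is pronounced /z/.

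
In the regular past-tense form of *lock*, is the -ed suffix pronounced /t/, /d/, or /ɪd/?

/t/

The stem *lock* ends in a voiceless consonant other than /t/.
The -ed suffix is realized as /ɪd/ after /t, d/; as /t/ after other voiceless consonants; and as /d/ after other voiced sounds.
So -ed on *lock* is pronounced /t/.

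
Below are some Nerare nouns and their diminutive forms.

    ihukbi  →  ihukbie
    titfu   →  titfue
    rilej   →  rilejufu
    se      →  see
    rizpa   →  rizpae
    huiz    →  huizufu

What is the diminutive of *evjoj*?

The suffix is conditioned by the final sound: -ufu when the stem ends in a consonant (*rilej*, *huiz*); -e when the stem ends in a vowel (*ihukbi*, *titfu*, *se*, *rizpa*).
*evjoj*: final sound = /j/, a consonant → -ufu → *evjojufu*.

evjojufu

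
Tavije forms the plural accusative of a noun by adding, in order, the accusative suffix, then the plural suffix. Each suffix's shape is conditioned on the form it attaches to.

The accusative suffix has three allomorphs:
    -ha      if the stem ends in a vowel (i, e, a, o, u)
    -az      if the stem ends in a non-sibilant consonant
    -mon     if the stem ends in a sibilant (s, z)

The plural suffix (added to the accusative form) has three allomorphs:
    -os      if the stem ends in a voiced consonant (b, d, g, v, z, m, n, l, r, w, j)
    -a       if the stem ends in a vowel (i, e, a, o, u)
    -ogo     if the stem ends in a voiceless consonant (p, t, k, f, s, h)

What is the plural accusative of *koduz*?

koduzmonos

*koduz* — final sound /z/ (a sibilant) → -mon → *koduzmon*.
Since the final sound of the accusative form *koduzmon* is /n/ (a voiced consonant), it takes -os, giving *koduzmonos*.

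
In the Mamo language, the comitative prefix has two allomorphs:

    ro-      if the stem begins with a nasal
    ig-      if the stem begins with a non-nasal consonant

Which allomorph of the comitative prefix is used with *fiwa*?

*fiwa* — first consonant /f/ (non-nasal) → ig-.

ig-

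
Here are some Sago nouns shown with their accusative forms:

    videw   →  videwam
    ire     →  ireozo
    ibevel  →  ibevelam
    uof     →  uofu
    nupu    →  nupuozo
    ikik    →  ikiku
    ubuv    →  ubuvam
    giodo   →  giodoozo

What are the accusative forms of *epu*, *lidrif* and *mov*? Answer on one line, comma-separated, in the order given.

epuozo, lidrifu, movam

The suffix is conditioned by the final sound: -u when the stem ends in a voiceless consonant (*uof*, *ikik*); -am when the stem ends in a voiced consonant (*videw*, *ibevel*, *ubuv*); -ozo when the stem ends in a vowel (*ire*, *nupu*, *giodo*).
*epu* — final sound /u/ (a vowel) → -ozo → *epuozo*.
*lidrif* — final sound /f/ (a voiceless consonant) → -u → *lidrifu*.
*mov* — final sound /v/ (a voiced consonant) → -am → *movam*.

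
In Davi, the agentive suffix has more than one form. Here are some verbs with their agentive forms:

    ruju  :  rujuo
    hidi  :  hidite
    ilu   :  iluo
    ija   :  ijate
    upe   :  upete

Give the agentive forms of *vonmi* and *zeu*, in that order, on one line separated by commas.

vonmite, zeuo

Looking at the last vowel of each stem: -o when the last vowel of the stem is a rounded vowel (*ruju*, *ilu*); -te when the last vowel of the stem is an unrounded vowel (*hidi*, *ija*, *upe*).
*vonmi* — last vowel /i/ (an unrounded vowel) → -te → *vonmite*.
The last vowel of *zeu* is /u/, which is a rounded vowel, so the suffix is -o, giving *zeuo*.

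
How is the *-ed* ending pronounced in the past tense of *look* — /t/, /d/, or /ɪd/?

/t/

The stem *look* ends in a voiceless consonant other than /t/.
The -ed suffix is realized as /ɪd/ after /t, d/; as /t/ after other voiceless consonants; and as /d/ after other voiced sounds.
So -ed on *look* is pronounced /t/.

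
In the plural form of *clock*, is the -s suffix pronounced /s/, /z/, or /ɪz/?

The stem *clock* ends in a voiceless non-sibilant consonant.
The plural suffix surfaces as /ɪz/ after sibilants, /s/ after other voiceless consonants, and /z/ after other voiced sounds.
So the plural -s on *clock* is pronounced /s/.

/s/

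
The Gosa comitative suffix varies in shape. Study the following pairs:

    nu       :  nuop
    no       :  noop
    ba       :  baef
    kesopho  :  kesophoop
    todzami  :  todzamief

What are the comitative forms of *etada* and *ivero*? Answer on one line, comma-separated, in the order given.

etadaef, iveroop

Looking at the last vowel of each stem: -op when the last vowel of the stem is a rounded vowel (*nu*, *no*, *kesopho*); -ef when the last vowel of the stem is an unrounded vowel (*ba*, *todzami*).
*etada*: last vowel = /a/, an unrounded vowel → -ef → *etadaef*.
*ivero* — last vowel /o/ (a rounded vowel) → -op → *iveroop*.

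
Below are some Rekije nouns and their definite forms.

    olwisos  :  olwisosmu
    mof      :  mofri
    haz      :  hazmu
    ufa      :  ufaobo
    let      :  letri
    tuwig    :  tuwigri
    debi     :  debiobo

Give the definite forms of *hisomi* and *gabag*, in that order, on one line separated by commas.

hisomiobo, gabagri

The suffix is conditioned by the final sound: -mu when the stem ends in a sibilant (*olwisos*, *haz*); -ri when the stem ends in a non-sibilant consonant (*mof*, *let*, *tuwig*); -obo when the stem ends in a vowel (*ufa*, *debi*).
The final sound of *hisomi* is /i/, which is a vowel, so the suffix is -obo, giving *hisomiobo*.
The final sound of *gabag* is /g/, which is a non-sibilant consonant, so the suffix is -ri, giving *gabagri*.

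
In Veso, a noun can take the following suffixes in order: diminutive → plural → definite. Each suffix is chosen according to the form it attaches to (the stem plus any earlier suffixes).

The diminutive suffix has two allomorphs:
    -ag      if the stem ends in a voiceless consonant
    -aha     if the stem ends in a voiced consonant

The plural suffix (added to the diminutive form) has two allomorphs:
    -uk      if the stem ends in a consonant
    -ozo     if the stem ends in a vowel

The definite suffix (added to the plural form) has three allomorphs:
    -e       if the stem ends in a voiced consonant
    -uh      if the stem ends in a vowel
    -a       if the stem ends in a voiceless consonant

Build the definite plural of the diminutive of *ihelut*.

ihelutaguka

Since the final consonant of *ihelut* is /t/ (voiceless), it takes -ag, giving *ihelutag*.
The diminutive form *ihelutag* — final sound /g/ (a consonant) → -uk → *ihelutaguk*.
The plural form *ihelutaguk*: final sound = /k/, a voiceless consonant → -a → *ihelutaguka*.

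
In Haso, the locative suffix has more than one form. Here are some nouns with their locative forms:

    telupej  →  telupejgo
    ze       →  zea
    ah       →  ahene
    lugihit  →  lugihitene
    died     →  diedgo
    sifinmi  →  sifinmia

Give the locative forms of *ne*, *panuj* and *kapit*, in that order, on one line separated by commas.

The suffix is conditioned by the final sound: -ene when the stem ends in a voiceless consonant (*ah*, *lugihit*); -go when the stem ends in a voiced consonant (*telupej*, *died*); -a when the stem ends in a vowel (*ze*, *sifinmi*).
Since the final sound of *ne* is /e/ (a vowel), it takes -a, giving *nea*.
Since the final sound of *panuj* is /j/ (a voiced consonant), it takes -go, giving *panujgo*.
The final sound of *kapit* is /t/, which is a voiceless consonant, so the suffix is -ene, giving *kapitene*.

nea, panujgo, kapitene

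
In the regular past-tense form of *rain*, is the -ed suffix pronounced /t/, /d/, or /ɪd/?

/d/

The stem *rain* ends in a voiced sound other than /d/.
The -ed suffix is realized as /ɪd/ after /t, d/; as /t/ after other voiceless consonants; and as /d/ after other voiced sounds.
So -ed on *rain* is pronounced /d/.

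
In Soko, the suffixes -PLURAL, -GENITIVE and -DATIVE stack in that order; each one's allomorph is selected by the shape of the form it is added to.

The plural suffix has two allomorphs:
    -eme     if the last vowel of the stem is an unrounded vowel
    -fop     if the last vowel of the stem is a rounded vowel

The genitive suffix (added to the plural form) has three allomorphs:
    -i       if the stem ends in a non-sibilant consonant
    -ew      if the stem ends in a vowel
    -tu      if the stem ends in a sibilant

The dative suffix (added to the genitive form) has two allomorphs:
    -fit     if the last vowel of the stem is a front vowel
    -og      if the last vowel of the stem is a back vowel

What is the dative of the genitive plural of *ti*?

*ti* — last vowel /i/ (an unrounded vowel) → -eme → *tieme*.
The final sound of the plural form *tieme* is /e/, which is a vowel, so the genitive suffix is -ew, giving *tiemeew*.
Since the last vowel of the genitive form *tiemeew* is /e/ (a front vowel), it takes -fit, giving *tiemeewfit*.

tiemeewfit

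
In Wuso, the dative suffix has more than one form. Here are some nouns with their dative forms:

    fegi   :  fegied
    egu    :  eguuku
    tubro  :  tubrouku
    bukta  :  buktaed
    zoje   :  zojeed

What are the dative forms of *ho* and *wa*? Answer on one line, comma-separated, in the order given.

The pattern is rounding harmony: -uku when the last vowel of the stem is a rounded vowel (*egu*, *tubro*); -ed when the last vowel of the stem is an unrounded vowel (*fegi*, *bukta*, *zoje*).
*ho*: last vowel = /o/, a rounded vowel → -uku → *houku*.
*wa* — last vowel /a/ (an unrounded vowel) → -ed → *waed*.

houku, waed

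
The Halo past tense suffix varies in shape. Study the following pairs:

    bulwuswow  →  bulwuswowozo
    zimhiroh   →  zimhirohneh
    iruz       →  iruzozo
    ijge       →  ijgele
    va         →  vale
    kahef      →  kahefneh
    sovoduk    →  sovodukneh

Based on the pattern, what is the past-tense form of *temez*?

The pattern is voicing of the final sound: -neh when the stem ends in a voiceless consonant (*zimhiroh*, *kahef*, *sovoduk*); -ozo when the stem ends in a voiced consonant (*bulwuswow*, *iruz*); -le when the stem ends in a vowel (*ijge*, *va*).
*temez* — final sound /z/ (a voiced consonant) → -ozo → *temezozo*.

temezozo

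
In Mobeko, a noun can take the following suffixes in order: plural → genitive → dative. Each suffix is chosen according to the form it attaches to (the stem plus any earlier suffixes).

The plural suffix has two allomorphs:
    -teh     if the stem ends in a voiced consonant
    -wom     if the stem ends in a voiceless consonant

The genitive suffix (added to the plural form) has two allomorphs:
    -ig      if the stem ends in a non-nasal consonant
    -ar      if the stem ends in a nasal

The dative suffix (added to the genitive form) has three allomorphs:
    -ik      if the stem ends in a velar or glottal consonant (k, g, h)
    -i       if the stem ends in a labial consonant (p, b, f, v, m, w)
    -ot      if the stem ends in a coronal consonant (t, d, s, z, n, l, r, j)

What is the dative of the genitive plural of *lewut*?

lewutwomarot

*lewut*: final consonant = /t/, voiceless → -wom → *lewutwom*.
Since the final consonant of the plural form *lewutwom* is /m/ (a nasal), it takes -ar, giving *lewutwomar*.
The genitive form *lewutwomar*: final consonant = /r/, coronal → -ot → *lewutwomarot*.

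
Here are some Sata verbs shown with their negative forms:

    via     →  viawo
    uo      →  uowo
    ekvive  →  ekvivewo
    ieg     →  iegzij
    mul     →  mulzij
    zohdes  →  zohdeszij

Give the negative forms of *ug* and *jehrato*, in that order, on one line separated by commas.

The alternation tracks the final sound of the stem — -zij when the stem ends in a consonant (*ieg*, *mul*, *zohdes*); -wo when the stem ends in a vowel (*via*, *uo*, *ekvive*).
*ug*: final sound = /g/, a consonant → -zij → *ugzij*.
The final sound of *jehrato* is /o/, which is a vowel, so the suffix is -wo, giving *jehratowo*.

ugzij, jehratowo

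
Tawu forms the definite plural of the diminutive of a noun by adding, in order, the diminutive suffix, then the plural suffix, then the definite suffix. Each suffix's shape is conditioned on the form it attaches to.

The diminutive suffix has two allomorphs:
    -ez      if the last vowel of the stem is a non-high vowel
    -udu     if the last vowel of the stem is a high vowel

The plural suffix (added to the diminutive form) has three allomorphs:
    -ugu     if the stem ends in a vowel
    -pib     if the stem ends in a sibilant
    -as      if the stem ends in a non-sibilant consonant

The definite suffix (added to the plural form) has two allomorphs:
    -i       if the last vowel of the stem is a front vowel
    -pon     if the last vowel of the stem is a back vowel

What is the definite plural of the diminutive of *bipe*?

bipeezpibi

*bipe* — last vowel /e/ (a non-high vowel) → -ez → *bipeez*.
The diminutive form *bipeez* — final sound /z/ (a sibilant) → -pib → *bipeezpib*.
The plural form *bipeezpib* — last vowel /i/ (a front vowel) → -i → *bipeezpibi*.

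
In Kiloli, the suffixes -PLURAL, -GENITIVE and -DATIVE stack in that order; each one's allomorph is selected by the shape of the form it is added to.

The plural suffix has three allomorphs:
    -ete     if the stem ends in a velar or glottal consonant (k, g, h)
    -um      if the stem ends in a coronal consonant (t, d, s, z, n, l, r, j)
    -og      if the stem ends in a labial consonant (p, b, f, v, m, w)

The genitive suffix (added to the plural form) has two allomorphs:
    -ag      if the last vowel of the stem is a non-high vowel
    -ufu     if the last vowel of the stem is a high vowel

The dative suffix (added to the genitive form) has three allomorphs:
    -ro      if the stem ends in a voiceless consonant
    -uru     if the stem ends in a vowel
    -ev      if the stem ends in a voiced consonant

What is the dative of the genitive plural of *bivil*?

*bivil* — final consonant /l/ (coronal) → -um → *bivilum*.
Since the last vowel of the plural form *bivilum* is /u/ (a high vowel), it takes -ufu, giving *bivilumufu*.
The genitive form *bivilumufu*: final sound = /u/, a vowel → -uru → *bivilumufuuru*.

bivilumufuuru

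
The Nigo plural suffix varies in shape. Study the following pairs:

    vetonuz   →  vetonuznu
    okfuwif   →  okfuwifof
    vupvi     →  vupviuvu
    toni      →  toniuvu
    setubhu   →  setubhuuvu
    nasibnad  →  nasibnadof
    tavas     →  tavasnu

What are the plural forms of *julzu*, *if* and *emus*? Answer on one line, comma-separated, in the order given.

julzuuvu, ifof, emusnu

The pattern is sibilance of the final sound: -nu when the stem ends in a sibilant (*vetonuz*, *tavas*); -of when the stem ends in a non-sibilant consonant (*okfuwif*, *nasibnad*); -uvu when the stem ends in a vowel (*vupvi*, *toni*, *setubhu*).
*julzu* — final sound /u/ (a vowel) → -uvu → *julzuuvu*.
*if*: final sound = /f/, a non-sibilant consonant → -of → *ifof*.
*emus* — final sound /s/ (a sibilant) → -nu → *emusnu*.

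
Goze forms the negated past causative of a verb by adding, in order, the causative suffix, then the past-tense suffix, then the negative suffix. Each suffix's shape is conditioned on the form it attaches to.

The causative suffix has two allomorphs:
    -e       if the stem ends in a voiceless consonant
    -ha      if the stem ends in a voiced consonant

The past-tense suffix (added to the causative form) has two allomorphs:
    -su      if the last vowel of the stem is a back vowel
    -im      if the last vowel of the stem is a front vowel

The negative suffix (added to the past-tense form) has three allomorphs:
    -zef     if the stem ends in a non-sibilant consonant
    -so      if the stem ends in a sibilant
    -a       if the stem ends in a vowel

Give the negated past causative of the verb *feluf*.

felufeimzef

*feluf*: final consonant = /f/, voiceless → -e → *felufe*.
The causative form *felufe*: last vowel = /e/, a front vowel → -im → *felufeim*.
Since the final sound of the past-tense form *felufeim* is /m/ (a non-sibilant consonant), it takes -zef, giving *felufeimzef*.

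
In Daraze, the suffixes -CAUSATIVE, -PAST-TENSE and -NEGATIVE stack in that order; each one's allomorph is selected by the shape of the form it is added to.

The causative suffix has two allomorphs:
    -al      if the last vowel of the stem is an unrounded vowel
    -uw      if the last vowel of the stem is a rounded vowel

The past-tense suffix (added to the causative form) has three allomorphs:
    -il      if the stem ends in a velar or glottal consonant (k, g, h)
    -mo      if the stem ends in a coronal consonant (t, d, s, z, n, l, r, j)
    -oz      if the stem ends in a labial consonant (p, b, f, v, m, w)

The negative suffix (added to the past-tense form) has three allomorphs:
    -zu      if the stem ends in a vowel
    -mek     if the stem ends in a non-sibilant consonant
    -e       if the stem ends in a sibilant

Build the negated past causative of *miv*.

*miv*: last vowel = /i/, an unrounded vowel → -al → *mival*.
Since the final consonant of the causative form *mival* is /l/ (coronal), it takes -mo, giving *mivalmo*.
Since the final sound of the past-tense form *mivalmo* is /o/ (a vowel), it takes -zu, giving *mivalmozu*.

mivalmozu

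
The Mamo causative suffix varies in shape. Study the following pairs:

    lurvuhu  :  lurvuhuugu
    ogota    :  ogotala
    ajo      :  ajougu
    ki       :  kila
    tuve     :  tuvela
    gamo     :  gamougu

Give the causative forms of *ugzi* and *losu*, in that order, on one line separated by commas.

ugzila, losuugu

The suffix is conditioned by the last vowel: -ugu when the last vowel of the stem is a rounded vowel (*lurvuhu*, *ajo*, *gamo*); -la when the last vowel of the stem is an unrounded vowel (*ogota*, *ki*, *tuve*).
*ugzi* — last vowel /i/ (an unrounded vowel) → -la → *ugzila*.
*losu*: last vowel = /u/, a rounded vowel → -ugu → *losuugu*.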